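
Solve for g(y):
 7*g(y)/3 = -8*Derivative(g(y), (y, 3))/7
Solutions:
 g(y) = C3*exp(-21^(2/3)*y/6) + (C1*sin(3^(1/6)*7^(2/3)*y/4) + C2*cos(3^(1/6)*7^(2/3)*y/4))*exp(21^(2/3)*y/12)


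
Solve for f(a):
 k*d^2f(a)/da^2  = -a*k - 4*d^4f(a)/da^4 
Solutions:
 f(a) = C1 + C2*a + C3*exp(-a*sqrt(-k)/2) + C4*exp(a*sqrt(-k)/2) - a^3/6


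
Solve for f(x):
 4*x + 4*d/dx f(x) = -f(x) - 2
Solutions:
 f(x) = C1*exp(-x/4) - 4*x + 14


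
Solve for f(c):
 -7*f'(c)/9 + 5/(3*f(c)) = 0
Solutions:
 f(c) = -sqrt(C1 + 210*c)/7
 f(c) = sqrt(C1 + 210*c)/7


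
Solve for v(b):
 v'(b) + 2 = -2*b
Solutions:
 v(b) = C1 - b^2 - 2*b


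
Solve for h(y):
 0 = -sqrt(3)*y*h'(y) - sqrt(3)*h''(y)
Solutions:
 h(y) = C1 + C2*erf(sqrt(2)*y/2)


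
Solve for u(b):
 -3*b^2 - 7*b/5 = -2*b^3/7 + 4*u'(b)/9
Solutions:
 u(b) = C1 + 9*b^4/56 - 9*b^3/4 - 63*b^2/40


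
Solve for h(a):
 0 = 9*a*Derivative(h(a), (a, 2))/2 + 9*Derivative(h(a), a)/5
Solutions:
 h(a) = C1 + C2*a^(3/5)


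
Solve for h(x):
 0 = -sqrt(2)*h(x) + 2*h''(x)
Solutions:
 h(x) = C1*exp(-2^(3/4)*x/2) + C2*exp(2^(3/4)*x/2)


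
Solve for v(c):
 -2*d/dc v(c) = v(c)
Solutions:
 v(c) = C1*exp(-c/2)


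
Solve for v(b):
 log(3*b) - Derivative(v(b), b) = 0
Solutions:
 v(b) = C1 + b*log(b) - b + b*log(3)


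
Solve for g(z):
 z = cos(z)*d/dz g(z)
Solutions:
 g(z) = C1 + Integral(z/cos(z), z)


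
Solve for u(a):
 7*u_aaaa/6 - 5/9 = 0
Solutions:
 u(a) = C1 + C2*a + C3*a^2 + C4*a^3 + 5*a^4/252


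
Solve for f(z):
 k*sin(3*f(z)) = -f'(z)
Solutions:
 f(z) = -acos((-C1 - exp(6*k*z))/(C1 - exp(6*k*z)))/3 + 2*pi/3
 f(z) = acos((-C1 - exp(6*k*z))/(C1 - exp(6*k*z)))/3


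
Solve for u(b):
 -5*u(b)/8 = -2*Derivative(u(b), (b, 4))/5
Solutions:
 u(b) = C1*exp(-sqrt(5)*b/2) + C2*exp(sqrt(5)*b/2) + C3*sin(sqrt(5)*b/2) + C4*cos(sqrt(5)*b/2)


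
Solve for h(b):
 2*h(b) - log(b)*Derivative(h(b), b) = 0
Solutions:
 h(b) = C1*exp(2*li(b))


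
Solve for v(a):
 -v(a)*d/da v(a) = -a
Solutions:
 v(a) = -sqrt(C1 + a^2)
 v(a) = sqrt(C1 + a^2)


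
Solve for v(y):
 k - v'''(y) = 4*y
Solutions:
 v(y) = C1 + C2*y + C3*y^2 + k*y^3/6 - y^4/6


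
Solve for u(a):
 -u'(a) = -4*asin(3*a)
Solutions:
 u(a) = C1 + 4*a*asin(3*a) + 4*sqrt(1 - 9*a^2)/3


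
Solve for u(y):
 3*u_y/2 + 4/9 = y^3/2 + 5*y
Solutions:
 u(y) = C1 + y^4/12 + 5*y^2/3 - 8*y/27


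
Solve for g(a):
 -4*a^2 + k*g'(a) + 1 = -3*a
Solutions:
 g(a) = C1 + 4*a^3/(3*k) - 3*a^2/(2*k) - a/k


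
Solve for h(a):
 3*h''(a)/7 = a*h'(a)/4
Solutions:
 h(a) = C1 + C2*erfi(sqrt(42)*a/12)


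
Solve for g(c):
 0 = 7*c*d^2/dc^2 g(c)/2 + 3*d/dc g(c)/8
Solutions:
 g(c) = C1 + C2*c^(25/28)


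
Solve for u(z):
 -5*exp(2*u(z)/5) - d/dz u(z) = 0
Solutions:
 u(z) = 5*log(-sqrt(-1/(C1 - 5*z))) - 5*log(2) + 5*log(10)/2
 u(z) = 5*log(-1/(C1 - 5*z))/2 - 5*log(2) + 5*log(10)/2


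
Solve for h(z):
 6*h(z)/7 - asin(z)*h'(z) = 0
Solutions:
 h(z) = C1*exp(6*Integral(1/asin(z), z)/7)


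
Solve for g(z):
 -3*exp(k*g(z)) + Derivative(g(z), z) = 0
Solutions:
 g(z) = Piecewise((log(-1/(C1*k + 3*k*z))/k, Ne(k, 0)), (nan, True))
 g(z) = Piecewise((C1 + 3*z, Eq(k, 0)), (nan, True))


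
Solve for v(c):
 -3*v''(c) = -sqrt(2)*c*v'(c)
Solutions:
 v(c) = C1 + C2*erfi(2^(3/4)*sqrt(3)*c/6)


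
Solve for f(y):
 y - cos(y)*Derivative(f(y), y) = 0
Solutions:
 f(y) = C1 + Integral(y/cos(y), y)


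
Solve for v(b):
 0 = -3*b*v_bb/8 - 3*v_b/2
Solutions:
 v(b) = C1 + C2/b^3


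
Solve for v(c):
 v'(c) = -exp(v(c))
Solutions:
 v(c) = log(1/(C1 + c))


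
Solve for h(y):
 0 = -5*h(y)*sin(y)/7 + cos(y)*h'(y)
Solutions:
 h(y) = C1/cos(y)^(5/7)


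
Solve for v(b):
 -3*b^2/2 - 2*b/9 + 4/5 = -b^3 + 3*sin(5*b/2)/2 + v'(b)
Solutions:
 v(b) = C1 + b^4/4 - b^3/2 - b^2/9 + 4*b/5 + 3*cos(5*b/2)/5


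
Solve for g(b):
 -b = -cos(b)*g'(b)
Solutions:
 g(b) = C1 + Integral(b/cos(b), b)


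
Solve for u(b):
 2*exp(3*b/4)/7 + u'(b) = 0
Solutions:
 u(b) = C1 - 8*exp(3*b/4)/21


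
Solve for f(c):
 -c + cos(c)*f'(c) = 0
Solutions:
 f(c) = C1 + Integral(c/cos(c), c)


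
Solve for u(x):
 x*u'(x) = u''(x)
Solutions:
 u(x) = C1 + C2*erfi(sqrt(2)*x/2)


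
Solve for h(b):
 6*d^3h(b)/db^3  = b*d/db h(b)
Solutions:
 h(b) = C1 + Integral(C2*airyai(6^(2/3)*b/6) + C3*airybi(6^(2/3)*b/6), b)


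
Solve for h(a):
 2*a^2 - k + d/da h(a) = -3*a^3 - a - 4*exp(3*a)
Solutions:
 h(a) = C1 - 3*a^4/4 - 2*a^3/3 - a^2/2 + a*k - 4*exp(3*a)/3


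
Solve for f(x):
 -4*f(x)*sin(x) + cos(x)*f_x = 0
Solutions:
 f(x) = C1/cos(x)^4


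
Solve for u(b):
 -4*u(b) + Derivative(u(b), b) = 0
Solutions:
 u(b) = C1*exp(4*b)


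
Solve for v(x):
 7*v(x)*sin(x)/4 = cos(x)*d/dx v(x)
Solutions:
 v(x) = C1/cos(x)^(7/4)


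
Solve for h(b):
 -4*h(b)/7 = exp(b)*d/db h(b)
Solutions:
 h(b) = C1*exp(4*exp(-b)/7)


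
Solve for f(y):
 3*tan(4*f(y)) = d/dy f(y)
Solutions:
 f(y) = -asin(C1*exp(12*y))/4 + pi/4
 f(y) = asin(C1*exp(12*y))/4


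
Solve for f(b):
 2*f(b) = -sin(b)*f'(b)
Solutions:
 f(b) = C1*(cos(b) + 1)/(cos(b) - 1)


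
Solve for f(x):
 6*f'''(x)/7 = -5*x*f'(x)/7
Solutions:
 f(x) = C1 + Integral(C2*airyai(-5^(1/3)*6^(2/3)*x/6) + C3*airybi(-5^(1/3)*6^(2/3)*x/6), x)


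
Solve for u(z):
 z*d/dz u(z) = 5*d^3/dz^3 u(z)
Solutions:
 u(z) = C1 + Integral(C2*airyai(5^(2/3)*z/5) + C3*airybi(5^(2/3)*z/5), z)


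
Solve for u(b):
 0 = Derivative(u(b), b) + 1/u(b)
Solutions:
 u(b) = -sqrt(C1 - 2*b)
 u(b) = sqrt(C1 - 2*b)


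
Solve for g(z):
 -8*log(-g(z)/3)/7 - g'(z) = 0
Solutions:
 7*Integral(1/(log(-_y) - log(3)), (_y, g(z)))/8 = C1 - z


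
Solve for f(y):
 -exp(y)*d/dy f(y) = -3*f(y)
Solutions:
 f(y) = C1*exp(-3*exp(-y))


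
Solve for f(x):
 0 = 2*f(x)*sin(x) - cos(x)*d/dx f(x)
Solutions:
 f(x) = C1/cos(x)^2


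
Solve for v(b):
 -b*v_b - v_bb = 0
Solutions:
 v(b) = C1 + C2*erf(sqrt(2)*b/2)


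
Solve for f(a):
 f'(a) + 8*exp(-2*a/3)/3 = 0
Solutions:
 f(a) = C1 + 4*exp(-2*a/3)


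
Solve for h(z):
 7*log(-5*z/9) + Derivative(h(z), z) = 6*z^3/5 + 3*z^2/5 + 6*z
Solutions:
 h(z) = C1 + 3*z^4/10 + z^3/5 + 3*z^2 - 7*z*log(-z) + 7*z*(-log(5) + 1 + 2*log(3))


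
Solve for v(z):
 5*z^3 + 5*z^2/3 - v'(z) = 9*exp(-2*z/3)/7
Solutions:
 v(z) = C1 + 5*z^4/4 + 5*z^3/9 + 27*exp(-2*z/3)/14


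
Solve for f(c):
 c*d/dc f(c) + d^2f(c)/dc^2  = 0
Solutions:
 f(c) = C1 + C2*erf(sqrt(2)*c/2)


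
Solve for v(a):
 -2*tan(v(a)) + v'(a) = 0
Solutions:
 v(a) = pi - asin(C1*exp(2*a))
 v(a) = asin(C1*exp(2*a))


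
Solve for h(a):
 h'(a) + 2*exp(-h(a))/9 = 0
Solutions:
 h(a) = log(C1 - 2*a/9)


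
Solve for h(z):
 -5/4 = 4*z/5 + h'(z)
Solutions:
 h(z) = C1 - 2*z^2/5 - 5*z/4


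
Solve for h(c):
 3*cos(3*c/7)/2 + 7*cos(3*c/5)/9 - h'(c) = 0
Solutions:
 h(c) = C1 + 7*sin(3*c/7)/2 + 35*sin(3*c/5)/27


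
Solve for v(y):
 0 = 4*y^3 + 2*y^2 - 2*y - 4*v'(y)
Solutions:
 v(y) = C1 + y^4/4 + y^3/6 - y^2/4


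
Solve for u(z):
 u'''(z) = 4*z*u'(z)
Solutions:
 u(z) = C1 + Integral(C2*airyai(2^(2/3)*z) + C3*airybi(2^(2/3)*z), z)


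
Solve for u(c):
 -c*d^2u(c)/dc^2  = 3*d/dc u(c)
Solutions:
 u(c) = C1 + C2/c^2


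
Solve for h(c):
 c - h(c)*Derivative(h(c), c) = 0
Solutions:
 h(c) = -sqrt(C1 + c^2)
 h(c) = sqrt(C1 + c^2)


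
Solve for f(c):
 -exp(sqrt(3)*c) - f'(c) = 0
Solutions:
 f(c) = C1 - sqrt(3)*exp(sqrt(3)*c)/3


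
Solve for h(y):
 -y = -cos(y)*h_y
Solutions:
 h(y) = C1 + Integral(y/cos(y), y)


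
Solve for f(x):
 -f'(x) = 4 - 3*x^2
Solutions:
 f(x) = C1 + x^3 - 4*x


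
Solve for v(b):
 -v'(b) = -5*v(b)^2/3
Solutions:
 v(b) = -3/(C1 + 5*b)


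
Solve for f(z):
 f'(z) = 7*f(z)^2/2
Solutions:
 f(z) = -2/(C1 + 7*z)


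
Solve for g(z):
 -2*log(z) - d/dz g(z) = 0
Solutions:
 g(z) = C1 - 2*z*log(z) + 2*z


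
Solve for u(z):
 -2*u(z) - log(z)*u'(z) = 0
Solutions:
 u(z) = C1*exp(-2*li(z))


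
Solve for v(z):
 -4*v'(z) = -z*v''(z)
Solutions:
 v(z) = C1 + C2*z^5


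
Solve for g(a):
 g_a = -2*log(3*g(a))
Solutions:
 Integral(1/(log(_y) + log(3)), (_y, g(a)))/2 = C1 - a


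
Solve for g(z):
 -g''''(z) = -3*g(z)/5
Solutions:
 g(z) = C1*exp(-3^(1/4)*5^(3/4)*z/5) + C2*exp(3^(1/4)*5^(3/4)*z/5) + C3*sin(3^(1/4)*5^(3/4)*z/5) + C4*cos(3^(1/4)*5^(3/4)*z/5)


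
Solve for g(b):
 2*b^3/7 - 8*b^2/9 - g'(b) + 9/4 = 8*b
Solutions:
 g(b) = C1 + b^4/14 - 8*b^3/27 - 4*b^2 + 9*b/4


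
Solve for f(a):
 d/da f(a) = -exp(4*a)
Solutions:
 f(a) = C1 - exp(4*a)/4


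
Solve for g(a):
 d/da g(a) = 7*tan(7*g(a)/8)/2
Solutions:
 g(a) = -8*asin(C1*exp(49*a/16))/7 + 8*pi/7
 g(a) = 8*asin(C1*exp(49*a/16))/7


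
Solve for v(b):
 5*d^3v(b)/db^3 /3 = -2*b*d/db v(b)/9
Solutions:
 v(b) = C1 + Integral(C2*airyai(-15^(2/3)*2^(1/3)*b/15) + C3*airybi(-15^(2/3)*2^(1/3)*b/15), b)


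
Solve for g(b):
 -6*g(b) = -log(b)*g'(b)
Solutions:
 g(b) = C1*exp(6*li(b))


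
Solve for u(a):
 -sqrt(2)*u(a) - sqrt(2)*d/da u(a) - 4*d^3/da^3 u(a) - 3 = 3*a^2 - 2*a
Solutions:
 u(a) = C1*exp(-3^(1/3)*a*(-(9*sqrt(2) + sqrt(6)*sqrt(sqrt(2) + 27))^(1/3) + sqrt(2)*3^(1/3)/(9*sqrt(2) + sqrt(6)*sqrt(sqrt(2) + 27))^(1/3))/12)*sin(3^(1/6)*a*(3*sqrt(2)/(9*sqrt(2) + sqrt(6)*sqrt(sqrt(2) + 27))^(1/3) + 3^(2/3)*(9*sqrt(2) + sqrt(6)*sqrt(sqrt(2) + 27))^(1/3))/12) + C2*exp(-3^(1/3)*a*(-(9*sqrt(2) + sqrt(6)*sqrt(sqrt(2) + 27))^(1/3) + sqrt(2)*3^(1/3)/(9*sqrt(2) + sqrt(6)*sqrt(sqrt(2) + 27))^(1/3))/12)*cos(3^(1/6)*a*(3*sqrt(2)/(9*sqrt(2) + sqrt(6)*sqrt(sqrt(2) + 27))^(1/3) + 3^(2/3)*(9*sqrt(2) + sqrt(6)*sqrt(sqrt(2) + 27))^(1/3))/12) + C3*exp(3^(1/3)*a*(-(9*sqrt(2) + sqrt(6)*sqrt(sqrt(2) + 27))^(1/3) + sqrt(2)*3^(1/3)/(9*sqrt(2) + sqrt(6)*sqrt(sqrt(2) + 27))^(1/3))/6) - 3*sqrt(2)*a^2/2 + 4*sqrt(2)*a - 11*sqrt(2)/2


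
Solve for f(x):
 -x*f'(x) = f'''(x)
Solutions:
 f(x) = C1 + Integral(C2*airyai(-x) + C3*airybi(-x), x)


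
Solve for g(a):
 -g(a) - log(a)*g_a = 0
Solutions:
 g(a) = C1*exp(-li(a))


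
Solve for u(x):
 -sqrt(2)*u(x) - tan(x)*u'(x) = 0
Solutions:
 u(x) = C1/sin(x)^(sqrt(2))


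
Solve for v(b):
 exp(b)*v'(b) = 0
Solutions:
 v(b) = C1


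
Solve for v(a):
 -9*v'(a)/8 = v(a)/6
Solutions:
 v(a) = C1*exp(-4*a/27)


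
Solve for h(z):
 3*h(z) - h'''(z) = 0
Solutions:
 h(z) = C3*exp(3^(1/3)*z) + (C1*sin(3^(5/6)*z/2) + C2*cos(3^(5/6)*z/2))*exp(-3^(1/3)*z/2)


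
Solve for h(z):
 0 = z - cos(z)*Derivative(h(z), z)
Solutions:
 h(z) = C1 + Integral(z/cos(z), z)


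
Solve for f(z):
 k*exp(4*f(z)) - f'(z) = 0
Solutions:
 f(z) = log(-(-1/(C1 + 4*k*z))^(1/4))
 f(z) = log(-1/(C1 + 4*k*z))/4
 f(z) = log(-I*(-1/(C1 + 4*k*z))^(1/4))
 f(z) = log(I*(-1/(C1 + 4*k*z))^(1/4))


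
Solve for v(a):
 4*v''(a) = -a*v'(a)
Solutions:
 v(a) = C1 + C2*erf(sqrt(2)*a/4)


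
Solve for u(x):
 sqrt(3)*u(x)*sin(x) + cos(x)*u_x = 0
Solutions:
 u(x) = C1*cos(x)^(sqrt(3))


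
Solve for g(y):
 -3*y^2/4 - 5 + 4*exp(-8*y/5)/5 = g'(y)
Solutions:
 g(y) = C1 - y^3/4 - 5*y - exp(-8*y/5)/2


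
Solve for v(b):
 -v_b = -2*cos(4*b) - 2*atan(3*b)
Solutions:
 v(b) = C1 + 2*b*atan(3*b) - log(9*b^2 + 1)/3 + sin(4*b)/2


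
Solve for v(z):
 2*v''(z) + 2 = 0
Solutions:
 v(z) = C1 + C2*z - z^2/2


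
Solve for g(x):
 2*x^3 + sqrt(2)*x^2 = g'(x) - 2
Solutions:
 g(x) = C1 + x^4/2 + sqrt(2)*x^3/3 + 2*x


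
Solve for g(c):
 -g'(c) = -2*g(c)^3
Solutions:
 g(c) = -sqrt(2)*sqrt(-1/(C1 + 2*c))/2
 g(c) = sqrt(2)*sqrt(-1/(C1 + 2*c))/2


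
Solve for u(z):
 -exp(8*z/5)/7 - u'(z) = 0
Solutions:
 u(z) = C1 - 5*exp(8*z/5)/56


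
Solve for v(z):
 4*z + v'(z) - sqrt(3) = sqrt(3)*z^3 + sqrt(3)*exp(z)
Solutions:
 v(z) = C1 + sqrt(3)*z^4/4 - 2*z^2 + sqrt(3)*z + sqrt(3)*exp(z)


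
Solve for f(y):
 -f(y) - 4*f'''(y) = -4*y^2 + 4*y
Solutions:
 f(y) = C3*exp(-2^(1/3)*y/2) + 4*y^2 - 4*y + (C1*sin(2^(1/3)*sqrt(3)*y/4) + C2*cos(2^(1/3)*sqrt(3)*y/4))*exp(2^(1/3)*y/4)


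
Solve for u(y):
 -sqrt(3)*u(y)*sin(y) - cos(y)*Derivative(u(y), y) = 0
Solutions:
 u(y) = C1*cos(y)^(sqrt(3))


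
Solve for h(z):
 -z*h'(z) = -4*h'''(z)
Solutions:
 h(z) = C1 + Integral(C2*airyai(2^(1/3)*z/2) + C3*airybi(2^(1/3)*z/2), z)


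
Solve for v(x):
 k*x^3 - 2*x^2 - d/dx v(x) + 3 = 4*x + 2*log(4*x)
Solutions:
 v(x) = C1 + k*x^4/4 - 2*x^3/3 - 2*x^2 - 2*x*log(x) - x*log(16) + 5*x


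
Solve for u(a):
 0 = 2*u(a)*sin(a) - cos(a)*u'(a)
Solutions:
 u(a) = C1/cos(a)^2


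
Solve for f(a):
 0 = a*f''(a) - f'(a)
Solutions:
 f(a) = C1 + C2*a^2


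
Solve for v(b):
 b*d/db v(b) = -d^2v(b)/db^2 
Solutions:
 v(b) = C1 + C2*erf(sqrt(2)*b/2)


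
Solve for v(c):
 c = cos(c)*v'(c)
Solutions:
 v(c) = C1 + Integral(c/cos(c), c)


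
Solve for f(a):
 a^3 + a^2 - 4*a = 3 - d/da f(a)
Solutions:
 f(a) = C1 - a^4/4 - a^3/3 + 2*a^2 + 3*a


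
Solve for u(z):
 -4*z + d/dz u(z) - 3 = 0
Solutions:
 u(z) = C1 + 2*z^2 + 3*z


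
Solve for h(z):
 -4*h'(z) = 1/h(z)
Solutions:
 h(z) = -sqrt(C1 - 2*z)/2
 h(z) = sqrt(C1 - 2*z)/2


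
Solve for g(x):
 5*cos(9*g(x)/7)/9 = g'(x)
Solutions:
 -5*x/9 - 7*log(sin(9*g(x)/7) - 1)/18 + 7*log(sin(9*g(x)/7) + 1)/18 = C1


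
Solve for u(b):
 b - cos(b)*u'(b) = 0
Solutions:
 u(b) = C1 + Integral(b/cos(b), b)


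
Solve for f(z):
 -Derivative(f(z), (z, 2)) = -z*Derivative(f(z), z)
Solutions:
 f(z) = C1 + C2*erfi(sqrt(2)*z/2)


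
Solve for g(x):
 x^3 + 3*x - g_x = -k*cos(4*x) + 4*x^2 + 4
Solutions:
 g(x) = C1 + k*sin(4*x)/4 + x^4/4 - 4*x^3/3 + 3*x^2/2 - 4*x


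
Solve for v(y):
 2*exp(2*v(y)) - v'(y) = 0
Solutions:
 v(y) = log(-sqrt(-1/(C1 + 2*y))) - log(2)/2
 v(y) = log(-1/(C1 + 2*y))/2 - log(2)/2


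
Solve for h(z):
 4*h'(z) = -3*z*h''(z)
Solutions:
 h(z) = C1 + C2/z^(1/3)


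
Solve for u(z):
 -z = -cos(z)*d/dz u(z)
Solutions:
 u(z) = C1 + Integral(z/cos(z), z)


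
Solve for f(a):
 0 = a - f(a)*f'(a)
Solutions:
 f(a) = -sqrt(C1 + a^2)
 f(a) = sqrt(C1 + a^2)


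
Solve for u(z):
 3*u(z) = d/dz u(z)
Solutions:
 u(z) = C1*exp(3*z)


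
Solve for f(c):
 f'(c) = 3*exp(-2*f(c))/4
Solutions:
 f(c) = log(-sqrt(C1 + 6*c)) - log(2)
 f(c) = log(C1 + 6*c)/2 - log(2)


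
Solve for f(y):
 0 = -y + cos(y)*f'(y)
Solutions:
 f(y) = C1 + Integral(y/cos(y), y)


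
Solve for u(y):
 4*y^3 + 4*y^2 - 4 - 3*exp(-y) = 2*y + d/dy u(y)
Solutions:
 u(y) = C1 + y^4 + 4*y^3/3 - y^2 - 4*y + 3*exp(-y)


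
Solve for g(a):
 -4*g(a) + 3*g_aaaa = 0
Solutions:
 g(a) = C1*exp(-sqrt(2)*3^(3/4)*a/3) + C2*exp(sqrt(2)*3^(3/4)*a/3) + C3*sin(sqrt(2)*3^(3/4)*a/3) + C4*cos(sqrt(2)*3^(3/4)*a/3)


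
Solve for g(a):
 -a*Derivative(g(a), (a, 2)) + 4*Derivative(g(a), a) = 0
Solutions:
 g(a) = C1 + C2*a^5


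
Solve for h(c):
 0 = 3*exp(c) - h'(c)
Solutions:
 h(c) = C1 + 3*exp(c)


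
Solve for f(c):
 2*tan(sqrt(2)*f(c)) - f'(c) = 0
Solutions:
 f(c) = sqrt(2)*(pi - asin(C1*exp(2*sqrt(2)*c)))/2
 f(c) = sqrt(2)*asin(C1*exp(2*sqrt(2)*c))/2


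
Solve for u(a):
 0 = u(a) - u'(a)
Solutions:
 u(a) = C1*exp(a)


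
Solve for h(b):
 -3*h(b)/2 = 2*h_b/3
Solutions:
 h(b) = C1*exp(-9*b/4)


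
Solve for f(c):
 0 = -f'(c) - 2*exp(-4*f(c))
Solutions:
 f(c) = log(-I*(C1 - 8*c)^(1/4))
 f(c) = log(I*(C1 - 8*c)^(1/4))
 f(c) = log(-(C1 - 8*c)^(1/4))
 f(c) = log(C1 - 8*c)/4


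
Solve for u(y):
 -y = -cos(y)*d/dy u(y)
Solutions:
 u(y) = C1 + Integral(y/cos(y), y)


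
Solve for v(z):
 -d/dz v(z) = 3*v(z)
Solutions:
 v(z) = C1*exp(-3*z)


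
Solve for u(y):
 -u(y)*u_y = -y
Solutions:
 u(y) = -sqrt(C1 + y^2)
 u(y) = sqrt(C1 + y^2)


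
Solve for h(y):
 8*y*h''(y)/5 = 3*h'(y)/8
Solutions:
 h(y) = C1 + C2*y^(79/64)


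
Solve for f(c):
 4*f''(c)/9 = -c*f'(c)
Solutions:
 f(c) = C1 + C2*erf(3*sqrt(2)*c/4)


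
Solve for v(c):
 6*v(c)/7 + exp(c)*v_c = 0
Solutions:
 v(c) = C1*exp(6*exp(-c)/7)


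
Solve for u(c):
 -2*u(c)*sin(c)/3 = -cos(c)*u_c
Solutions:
 u(c) = C1/cos(c)^(2/3)


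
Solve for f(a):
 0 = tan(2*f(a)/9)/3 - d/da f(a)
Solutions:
 f(a) = -9*asin(C1*exp(2*a/27))/2 + 9*pi/2
 f(a) = 9*asin(C1*exp(2*a/27))/2


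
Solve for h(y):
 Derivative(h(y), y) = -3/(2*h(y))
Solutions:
 h(y) = -sqrt(C1 - 3*y)
 h(y) = sqrt(C1 - 3*y)


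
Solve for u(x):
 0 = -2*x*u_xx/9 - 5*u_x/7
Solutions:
 u(x) = C1 + C2/x^(31/14)


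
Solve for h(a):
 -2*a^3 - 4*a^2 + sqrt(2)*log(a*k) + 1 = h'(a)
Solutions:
 h(a) = C1 - a^4/2 - 4*a^3/3 + sqrt(2)*a*log(a*k) + a*(1 - sqrt(2))


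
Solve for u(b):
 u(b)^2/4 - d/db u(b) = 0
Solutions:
 u(b) = -4/(C1 + b)


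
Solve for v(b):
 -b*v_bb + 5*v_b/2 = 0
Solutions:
 v(b) = C1 + C2*b^(7/2)


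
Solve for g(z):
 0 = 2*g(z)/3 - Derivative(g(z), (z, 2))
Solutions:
 g(z) = C1*exp(-sqrt(6)*z/3) + C2*exp(sqrt(6)*z/3)


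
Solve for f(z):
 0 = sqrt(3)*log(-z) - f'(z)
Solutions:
 f(z) = C1 + sqrt(3)*z*log(-z) - sqrt(3)*z


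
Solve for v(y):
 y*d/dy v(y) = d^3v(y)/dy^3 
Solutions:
 v(y) = C1 + Integral(C2*airyai(y) + C3*airybi(y), y)


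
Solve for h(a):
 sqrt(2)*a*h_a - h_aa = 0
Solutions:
 h(a) = C1 + C2*erfi(2^(3/4)*a/2)


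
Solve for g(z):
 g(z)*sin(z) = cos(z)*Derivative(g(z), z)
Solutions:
 g(z) = C1/cos(z)


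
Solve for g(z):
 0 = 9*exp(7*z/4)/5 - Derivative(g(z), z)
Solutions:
 g(z) = C1 + 36*exp(7*z/4)/35


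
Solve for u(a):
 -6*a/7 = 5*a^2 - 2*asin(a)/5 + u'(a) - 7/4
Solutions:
 u(a) = C1 - 5*a^3/3 - 3*a^2/7 + 2*a*asin(a)/5 + 7*a/4 + 2*sqrt(1 - a^2)/5


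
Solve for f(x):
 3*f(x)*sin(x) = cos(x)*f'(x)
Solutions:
 f(x) = C1/cos(x)^3


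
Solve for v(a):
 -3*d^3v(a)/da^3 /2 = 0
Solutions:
 v(a) = C1 + C2*a + C3*a^2


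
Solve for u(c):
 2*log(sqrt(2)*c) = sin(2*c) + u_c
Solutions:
 u(c) = C1 + 2*c*log(c) - 2*c + c*log(2) + cos(2*c)/2


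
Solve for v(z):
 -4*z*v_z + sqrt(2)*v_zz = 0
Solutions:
 v(z) = C1 + C2*erfi(2^(1/4)*z)


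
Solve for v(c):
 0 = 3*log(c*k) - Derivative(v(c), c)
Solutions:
 v(c) = C1 + 3*c*log(c*k) - 3*c


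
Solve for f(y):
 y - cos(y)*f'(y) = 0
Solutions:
 f(y) = C1 + Integral(y/cos(y), y)


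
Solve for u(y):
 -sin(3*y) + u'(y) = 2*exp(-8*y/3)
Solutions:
 u(y) = C1 - cos(3*y)/3 - 3*exp(-8*y/3)/4


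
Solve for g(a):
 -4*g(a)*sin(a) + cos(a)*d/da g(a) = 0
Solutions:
 g(a) = C1/cos(a)^4


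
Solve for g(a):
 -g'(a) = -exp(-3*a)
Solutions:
 g(a) = C1 - exp(-3*a)/3


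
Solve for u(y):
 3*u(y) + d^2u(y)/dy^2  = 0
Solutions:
 u(y) = C1*sin(sqrt(3)*y) + C2*cos(sqrt(3)*y)


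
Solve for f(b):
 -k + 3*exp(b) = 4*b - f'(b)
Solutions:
 f(b) = C1 + 2*b^2 + b*k - 3*exp(b)


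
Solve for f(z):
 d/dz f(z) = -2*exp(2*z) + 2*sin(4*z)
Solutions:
 f(z) = C1 - exp(2*z) - cos(4*z)/2


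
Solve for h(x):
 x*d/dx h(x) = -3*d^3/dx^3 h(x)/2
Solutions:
 h(x) = C1 + Integral(C2*airyai(-2^(1/3)*3^(2/3)*x/3) + C3*airybi(-2^(1/3)*3^(2/3)*x/3), x)


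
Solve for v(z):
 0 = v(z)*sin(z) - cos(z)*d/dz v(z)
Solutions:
 v(z) = C1/cos(z)


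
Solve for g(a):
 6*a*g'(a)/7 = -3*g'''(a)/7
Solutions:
 g(a) = C1 + Integral(C2*airyai(-2^(1/3)*a) + C3*airybi(-2^(1/3)*a), a)


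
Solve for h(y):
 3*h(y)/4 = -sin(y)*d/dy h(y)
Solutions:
 h(y) = C1*(cos(y) + 1)^(3/8)/(cos(y) - 1)^(3/8)


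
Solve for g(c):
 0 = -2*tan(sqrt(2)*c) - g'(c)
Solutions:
 g(c) = C1 + sqrt(2)*log(cos(sqrt(2)*c))


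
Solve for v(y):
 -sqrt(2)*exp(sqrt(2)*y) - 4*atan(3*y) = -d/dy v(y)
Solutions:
 v(y) = C1 + 4*y*atan(3*y) + exp(sqrt(2)*y) - 2*log(9*y^2 + 1)/3


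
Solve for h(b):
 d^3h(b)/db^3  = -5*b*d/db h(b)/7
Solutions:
 h(b) = C1 + Integral(C2*airyai(-5^(1/3)*7^(2/3)*b/7) + C3*airybi(-5^(1/3)*7^(2/3)*b/7), b)


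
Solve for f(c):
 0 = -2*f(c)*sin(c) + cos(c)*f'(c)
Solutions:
 f(c) = C1/cos(c)^2


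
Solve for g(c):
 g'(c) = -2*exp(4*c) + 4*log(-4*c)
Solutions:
 g(c) = C1 + 4*c*log(-c) + 4*c*(-1 + 2*log(2)) - exp(4*c)/2


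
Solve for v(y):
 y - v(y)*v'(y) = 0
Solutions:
 v(y) = -sqrt(C1 + y^2)
 v(y) = sqrt(C1 + y^2)


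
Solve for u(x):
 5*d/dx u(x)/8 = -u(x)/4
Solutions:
 u(x) = C1*exp(-2*x/5)


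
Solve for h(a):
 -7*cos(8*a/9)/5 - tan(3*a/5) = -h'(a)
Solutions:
 h(a) = C1 - 5*log(cos(3*a/5))/3 + 63*sin(8*a/9)/40


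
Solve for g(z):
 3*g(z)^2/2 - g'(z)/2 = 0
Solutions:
 g(z) = -1/(C1 + 3*z)


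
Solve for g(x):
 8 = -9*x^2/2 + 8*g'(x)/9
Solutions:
 g(x) = C1 + 27*x^3/16 + 9*x


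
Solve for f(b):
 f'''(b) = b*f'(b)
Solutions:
 f(b) = C1 + Integral(C2*airyai(b) + C3*airybi(b), b)


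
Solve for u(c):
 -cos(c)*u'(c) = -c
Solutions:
 u(c) = C1 + Integral(c/cos(c), c)


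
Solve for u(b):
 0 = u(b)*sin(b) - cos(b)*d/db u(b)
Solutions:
 u(b) = C1/cos(b)


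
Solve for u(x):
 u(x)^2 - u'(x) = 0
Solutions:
 u(x) = -1/(C1 + x)


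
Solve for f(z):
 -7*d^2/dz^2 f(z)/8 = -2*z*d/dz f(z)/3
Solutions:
 f(z) = C1 + C2*erfi(2*sqrt(42)*z/21)


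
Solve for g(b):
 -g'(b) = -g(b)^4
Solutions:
 g(b) = (-1/(C1 + 3*b))^(1/3)
 g(b) = (-1/(C1 + b))^(1/3)*(-3^(2/3) - 3*3^(1/6)*I)/6
 g(b) = (-1/(C1 + b))^(1/3)*(-3^(2/3) + 3*3^(1/6)*I)/6


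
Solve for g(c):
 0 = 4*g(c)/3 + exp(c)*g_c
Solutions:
 g(c) = C1*exp(4*exp(-c)/3)


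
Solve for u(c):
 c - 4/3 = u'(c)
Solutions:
 u(c) = C1 + c^2/2 - 4*c/3


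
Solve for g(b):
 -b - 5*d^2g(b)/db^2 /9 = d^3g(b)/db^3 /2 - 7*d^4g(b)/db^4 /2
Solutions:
 g(b) = C1 + C2*b + C3*exp(-b/3) + C4*exp(10*b/21) - 3*b^3/10 + 81*b^2/100


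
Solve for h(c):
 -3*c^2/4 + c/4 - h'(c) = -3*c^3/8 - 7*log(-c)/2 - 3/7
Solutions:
 h(c) = C1 + 3*c^4/32 - c^3/4 + c^2/8 + 7*c*log(-c)/2 - 43*c/14


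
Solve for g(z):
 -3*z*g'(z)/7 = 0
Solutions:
 g(z) = C1


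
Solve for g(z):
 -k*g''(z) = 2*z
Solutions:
 g(z) = C1 + C2*z - z^3/(3*k)


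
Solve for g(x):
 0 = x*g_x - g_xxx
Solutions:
 g(x) = C1 + Integral(C2*airyai(x) + C3*airybi(x), x)


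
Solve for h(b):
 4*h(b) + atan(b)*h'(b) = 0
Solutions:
 h(b) = C1*exp(-4*Integral(1/atan(b), b))


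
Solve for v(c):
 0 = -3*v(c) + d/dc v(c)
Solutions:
 v(c) = C1*exp(3*c)


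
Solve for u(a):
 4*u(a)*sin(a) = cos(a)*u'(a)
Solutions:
 u(a) = C1/cos(a)^4


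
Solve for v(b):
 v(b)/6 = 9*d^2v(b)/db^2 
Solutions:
 v(b) = C1*exp(-sqrt(6)*b/18) + C2*exp(sqrt(6)*b/18)


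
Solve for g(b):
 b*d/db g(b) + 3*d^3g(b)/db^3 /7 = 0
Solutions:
 g(b) = C1 + Integral(C2*airyai(-3^(2/3)*7^(1/3)*b/3) + C3*airybi(-3^(2/3)*7^(1/3)*b/3), b)


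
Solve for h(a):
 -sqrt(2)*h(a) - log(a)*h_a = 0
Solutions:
 h(a) = C1*exp(-sqrt(2)*li(a))


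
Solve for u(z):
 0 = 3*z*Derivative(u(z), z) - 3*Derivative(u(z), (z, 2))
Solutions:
 u(z) = C1 + C2*erfi(sqrt(2)*z/2)


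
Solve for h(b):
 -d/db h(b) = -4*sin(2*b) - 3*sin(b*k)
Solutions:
 h(b) = C1 - 2*cos(2*b) - 3*cos(b*k)/k


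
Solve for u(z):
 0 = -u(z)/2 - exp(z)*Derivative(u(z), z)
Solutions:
 u(z) = C1*exp(exp(-z)/2)


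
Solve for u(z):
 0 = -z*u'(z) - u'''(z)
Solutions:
 u(z) = C1 + Integral(C2*airyai(-z) + C3*airybi(-z), z)


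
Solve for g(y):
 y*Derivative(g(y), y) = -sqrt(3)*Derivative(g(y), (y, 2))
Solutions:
 g(y) = C1 + C2*erf(sqrt(2)*3^(3/4)*y/6)


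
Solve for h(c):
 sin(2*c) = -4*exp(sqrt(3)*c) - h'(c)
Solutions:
 h(c) = C1 - 4*sqrt(3)*exp(sqrt(3)*c)/3 + cos(2*c)/2


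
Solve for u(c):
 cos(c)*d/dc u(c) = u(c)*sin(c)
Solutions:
 u(c) = C1/cos(c)


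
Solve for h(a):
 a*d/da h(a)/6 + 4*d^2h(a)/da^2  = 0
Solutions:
 h(a) = C1 + C2*erf(sqrt(3)*a/12)


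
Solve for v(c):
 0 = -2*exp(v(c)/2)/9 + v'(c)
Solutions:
 v(c) = 2*log(-1/(C1 + 2*c)) + 2*log(18)


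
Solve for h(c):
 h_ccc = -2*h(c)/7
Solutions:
 h(c) = C3*exp(-2^(1/3)*7^(2/3)*c/7) + (C1*sin(2^(1/3)*sqrt(3)*7^(2/3)*c/14) + C2*cos(2^(1/3)*sqrt(3)*7^(2/3)*c/14))*exp(2^(1/3)*7^(2/3)*c/14)


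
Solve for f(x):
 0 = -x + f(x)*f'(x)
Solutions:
 f(x) = -sqrt(C1 + x^2)
 f(x) = sqrt(C1 + x^2)


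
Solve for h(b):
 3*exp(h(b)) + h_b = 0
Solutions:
 h(b) = log(1/(C1 + 3*b))


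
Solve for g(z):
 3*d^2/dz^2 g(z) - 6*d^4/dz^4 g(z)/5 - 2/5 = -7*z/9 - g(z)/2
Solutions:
 g(z) = C1*exp(-sqrt(3)*z*sqrt(15 + sqrt(285))/6) + C2*exp(sqrt(3)*z*sqrt(15 + sqrt(285))/6) + C3*sin(sqrt(3)*z*sqrt(-15 + sqrt(285))/6) + C4*cos(sqrt(3)*z*sqrt(-15 + sqrt(285))/6) - 14*z/9 + 4/5


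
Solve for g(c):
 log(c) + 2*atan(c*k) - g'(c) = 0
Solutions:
 g(c) = C1 + c*log(c) - c + 2*Piecewise((c*atan(c*k) - log(c^2*k^2 + 1)/(2*k), Ne(k, 0)), (0, True))


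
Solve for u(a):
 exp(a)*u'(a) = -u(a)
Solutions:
 u(a) = C1*exp(exp(-a))


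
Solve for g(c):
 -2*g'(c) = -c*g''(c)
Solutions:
 g(c) = C1 + C2*c^3


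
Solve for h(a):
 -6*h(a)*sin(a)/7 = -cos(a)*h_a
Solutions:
 h(a) = C1/cos(a)^(6/7)


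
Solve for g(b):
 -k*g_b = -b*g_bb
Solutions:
 g(b) = C1 + b^(re(k) + 1)*(C2*sin(log(b)*Abs(im(k))) + C3*cos(log(b)*im(k)))


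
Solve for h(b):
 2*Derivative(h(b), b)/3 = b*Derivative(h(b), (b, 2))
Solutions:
 h(b) = C1 + C2*b^(5/3)


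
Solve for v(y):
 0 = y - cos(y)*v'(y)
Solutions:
 v(y) = C1 + Integral(y/cos(y), y)


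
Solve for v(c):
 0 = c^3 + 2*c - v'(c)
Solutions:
 v(c) = C1 + c^4/4 + c^2


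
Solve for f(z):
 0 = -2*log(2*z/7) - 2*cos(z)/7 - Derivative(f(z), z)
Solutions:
 f(z) = C1 - 2*z*log(z) - 2*z*log(2) + 2*z + 2*z*log(7) - 2*sin(z)/7


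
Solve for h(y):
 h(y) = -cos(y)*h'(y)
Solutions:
 h(y) = C1*sqrt(sin(y) - 1)/sqrt(sin(y) + 1)


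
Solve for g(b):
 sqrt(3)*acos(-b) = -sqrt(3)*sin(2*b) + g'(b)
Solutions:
 g(b) = C1 + sqrt(3)*(b*acos(-b) + sqrt(1 - b^2)) - sqrt(3)*cos(2*b)/2


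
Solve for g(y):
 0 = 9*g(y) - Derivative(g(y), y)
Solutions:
 g(y) = C1*exp(9*y)


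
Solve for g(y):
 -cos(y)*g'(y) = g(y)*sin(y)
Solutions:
 g(y) = C1*cos(y)


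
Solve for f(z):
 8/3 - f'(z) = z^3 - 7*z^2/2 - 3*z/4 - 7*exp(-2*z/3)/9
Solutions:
 f(z) = C1 - z^4/4 + 7*z^3/6 + 3*z^2/8 + 8*z/3 - 7*exp(-2*z/3)/6


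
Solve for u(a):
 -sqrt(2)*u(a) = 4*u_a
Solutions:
 u(a) = C1*exp(-sqrt(2)*a/4)


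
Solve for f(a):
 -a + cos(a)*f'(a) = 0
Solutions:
 f(a) = C1 + Integral(a/cos(a), a)


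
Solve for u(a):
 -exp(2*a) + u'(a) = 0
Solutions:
 u(a) = C1 + exp(2*a)/2


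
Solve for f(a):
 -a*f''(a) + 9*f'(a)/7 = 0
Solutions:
 f(a) = C1 + C2*a^(16/7)


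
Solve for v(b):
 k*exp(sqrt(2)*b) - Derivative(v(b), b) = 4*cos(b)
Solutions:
 v(b) = C1 + sqrt(2)*k*exp(sqrt(2)*b)/2 - 4*sin(b)


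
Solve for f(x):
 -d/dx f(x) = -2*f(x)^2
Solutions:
 f(x) = -1/(C1 + 2*x)


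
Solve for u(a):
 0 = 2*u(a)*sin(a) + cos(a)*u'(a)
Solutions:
 u(a) = C1*cos(a)^2


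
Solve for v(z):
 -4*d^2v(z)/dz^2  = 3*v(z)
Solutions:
 v(z) = C1*sin(sqrt(3)*z/2) + C2*cos(sqrt(3)*z/2)


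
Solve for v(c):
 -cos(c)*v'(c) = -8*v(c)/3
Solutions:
 v(c) = C1*(sin(c) + 1)^(4/3)/(sin(c) - 1)^(4/3)


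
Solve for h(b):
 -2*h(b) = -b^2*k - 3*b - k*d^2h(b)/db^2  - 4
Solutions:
 h(b) = C1*exp(-sqrt(2)*b*sqrt(1/k)) + C2*exp(sqrt(2)*b*sqrt(1/k)) + b^2*k/2 + 3*b/2 + k^2/2 + 2


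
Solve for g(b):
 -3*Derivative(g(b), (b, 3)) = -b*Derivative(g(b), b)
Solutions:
 g(b) = C1 + Integral(C2*airyai(3^(2/3)*b/3) + C3*airybi(3^(2/3)*b/3), b)


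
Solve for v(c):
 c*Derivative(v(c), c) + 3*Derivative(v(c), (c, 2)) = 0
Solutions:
 v(c) = C1 + C2*erf(sqrt(6)*c/6)


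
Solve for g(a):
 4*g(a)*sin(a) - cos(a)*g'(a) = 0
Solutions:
 g(a) = C1/cos(a)^4


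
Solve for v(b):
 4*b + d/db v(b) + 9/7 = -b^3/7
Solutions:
 v(b) = C1 - b^4/28 - 2*b^2 - 9*b/7


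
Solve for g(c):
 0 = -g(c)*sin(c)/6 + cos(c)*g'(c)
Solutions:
 g(c) = C1/cos(c)^(1/6)


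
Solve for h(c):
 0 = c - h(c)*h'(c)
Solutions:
 h(c) = -sqrt(C1 + c^2)
 h(c) = sqrt(C1 + c^2)


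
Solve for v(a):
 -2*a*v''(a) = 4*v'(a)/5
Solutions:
 v(a) = C1 + C2*a^(3/5)


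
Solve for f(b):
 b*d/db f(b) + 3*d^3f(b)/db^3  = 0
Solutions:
 f(b) = C1 + Integral(C2*airyai(-3^(2/3)*b/3) + C3*airybi(-3^(2/3)*b/3), b)


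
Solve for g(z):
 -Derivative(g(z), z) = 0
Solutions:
 g(z) = C1


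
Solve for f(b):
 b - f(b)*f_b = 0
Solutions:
 f(b) = -sqrt(C1 + b^2)
 f(b) = sqrt(C1 + b^2)


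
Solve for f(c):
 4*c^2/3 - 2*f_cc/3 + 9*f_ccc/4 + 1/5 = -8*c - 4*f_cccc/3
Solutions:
 f(c) = C1 + C2*c + C3*exp(c*(-27 + sqrt(1241))/32) + C4*exp(-c*(27 + sqrt(1241))/32) + c^4/6 + 17*c^3/4 + 7549*c^2/160


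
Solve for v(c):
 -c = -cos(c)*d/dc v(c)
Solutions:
 v(c) = C1 + Integral(c/cos(c), c)


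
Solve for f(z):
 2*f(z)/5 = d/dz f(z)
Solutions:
 f(z) = C1*exp(2*z/5)


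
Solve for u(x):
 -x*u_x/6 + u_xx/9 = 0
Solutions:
 u(x) = C1 + C2*erfi(sqrt(3)*x/2)


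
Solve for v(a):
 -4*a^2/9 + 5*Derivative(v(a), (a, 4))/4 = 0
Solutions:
 v(a) = C1 + C2*a + C3*a^2 + C4*a^3 + 2*a^6/2025


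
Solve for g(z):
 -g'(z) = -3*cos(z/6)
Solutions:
 g(z) = C1 + 18*sin(z/6)


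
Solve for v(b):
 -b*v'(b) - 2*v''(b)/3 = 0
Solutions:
 v(b) = C1 + C2*erf(sqrt(3)*b/2)


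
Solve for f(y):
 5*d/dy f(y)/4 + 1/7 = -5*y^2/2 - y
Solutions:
 f(y) = C1 - 2*y^3/3 - 2*y^2/5 - 4*y/35


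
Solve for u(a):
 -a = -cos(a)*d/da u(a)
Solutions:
 u(a) = C1 + Integral(a/cos(a), a)


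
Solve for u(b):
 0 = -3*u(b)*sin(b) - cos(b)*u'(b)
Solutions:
 u(b) = C1*cos(b)^3


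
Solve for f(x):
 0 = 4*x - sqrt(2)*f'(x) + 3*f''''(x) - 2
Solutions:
 f(x) = C1 + C4*exp(2^(1/6)*3^(2/3)*x/3) + sqrt(2)*x^2 - sqrt(2)*x + (C2*sin(6^(1/6)*x/2) + C3*cos(6^(1/6)*x/2))*exp(-2^(1/6)*3^(2/3)*x/6)


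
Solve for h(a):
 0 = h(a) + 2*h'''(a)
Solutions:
 h(a) = C3*exp(-2^(2/3)*a/2) + (C1*sin(2^(2/3)*sqrt(3)*a/4) + C2*cos(2^(2/3)*sqrt(3)*a/4))*exp(2^(2/3)*a/4)


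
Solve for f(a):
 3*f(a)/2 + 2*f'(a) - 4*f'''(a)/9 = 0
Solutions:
 f(a) = C1*exp(-3*a/2) + C2*exp(3*a*(1 - sqrt(5))/4) + C3*exp(3*a*(1 + sqrt(5))/4)


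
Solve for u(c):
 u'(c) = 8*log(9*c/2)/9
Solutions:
 u(c) = C1 + 8*c*log(c)/9 - 8*c/9 - 8*c*log(2)/9 + 16*c*log(3)/9


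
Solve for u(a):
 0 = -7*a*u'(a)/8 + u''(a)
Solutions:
 u(a) = C1 + C2*erfi(sqrt(7)*a/4)


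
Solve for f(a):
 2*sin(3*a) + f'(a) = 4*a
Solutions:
 f(a) = C1 + 2*a^2 + 2*cos(3*a)/3


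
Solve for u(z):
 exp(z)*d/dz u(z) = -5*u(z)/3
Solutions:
 u(z) = C1*exp(5*exp(-z)/3)


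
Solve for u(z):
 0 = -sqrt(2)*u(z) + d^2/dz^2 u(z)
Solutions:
 u(z) = C1*exp(-2^(1/4)*z) + C2*exp(2^(1/4)*z)


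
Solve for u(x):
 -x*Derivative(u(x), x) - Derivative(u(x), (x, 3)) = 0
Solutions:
 u(x) = C1 + Integral(C2*airyai(-x) + C3*airybi(-x), x)


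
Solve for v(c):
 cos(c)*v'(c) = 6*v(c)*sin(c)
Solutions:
 v(c) = C1/cos(c)^6


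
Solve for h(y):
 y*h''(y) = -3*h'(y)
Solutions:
 h(y) = C1 + C2/y^2


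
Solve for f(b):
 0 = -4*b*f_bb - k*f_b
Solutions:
 f(b) = C1 + b^(1 - re(k)/4)*(C2*sin(log(b)*Abs(im(k))/4) + C3*cos(log(b)*im(k)/4))


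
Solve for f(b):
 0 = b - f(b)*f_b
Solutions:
 f(b) = -sqrt(C1 + b^2)
 f(b) = sqrt(C1 + b^2)


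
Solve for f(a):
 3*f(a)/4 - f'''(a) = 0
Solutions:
 f(a) = C3*exp(6^(1/3)*a/2) + (C1*sin(2^(1/3)*3^(5/6)*a/4) + C2*cos(2^(1/3)*3^(5/6)*a/4))*exp(-6^(1/3)*a/4)


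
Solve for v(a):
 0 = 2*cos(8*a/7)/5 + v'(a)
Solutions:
 v(a) = C1 - 7*sin(8*a/7)/20


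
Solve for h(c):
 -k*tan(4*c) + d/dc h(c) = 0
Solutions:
 h(c) = C1 - k*log(cos(4*c))/4


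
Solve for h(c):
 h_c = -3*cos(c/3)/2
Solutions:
 h(c) = C1 - 9*sin(c/3)/2


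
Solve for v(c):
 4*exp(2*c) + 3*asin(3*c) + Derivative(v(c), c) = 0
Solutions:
 v(c) = C1 - 3*c*asin(3*c) - sqrt(1 - 9*c^2) - 2*exp(2*c)


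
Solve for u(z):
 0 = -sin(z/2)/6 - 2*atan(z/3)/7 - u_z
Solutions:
 u(z) = C1 - 2*z*atan(z/3)/7 + 3*log(z^2 + 9)/7 + cos(z/2)/3


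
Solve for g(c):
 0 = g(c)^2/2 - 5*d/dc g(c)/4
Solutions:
 g(c) = -5/(C1 + 2*c)


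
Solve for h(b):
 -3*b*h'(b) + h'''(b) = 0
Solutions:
 h(b) = C1 + Integral(C2*airyai(3^(1/3)*b) + C3*airybi(3^(1/3)*b), b)


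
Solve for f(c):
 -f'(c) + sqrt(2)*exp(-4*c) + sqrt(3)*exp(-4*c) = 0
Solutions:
 f(c) = C1 - sqrt(3)*exp(-4*c)/4 - sqrt(2)*exp(-4*c)/4


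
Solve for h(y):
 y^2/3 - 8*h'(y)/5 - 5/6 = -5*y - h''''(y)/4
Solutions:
 h(y) = C1 + C4*exp(2*10^(2/3)*y/5) + 5*y^3/72 + 25*y^2/16 - 25*y/48 + (C2*sin(10^(2/3)*sqrt(3)*y/5) + C3*cos(10^(2/3)*sqrt(3)*y/5))*exp(-10^(2/3)*y/5)


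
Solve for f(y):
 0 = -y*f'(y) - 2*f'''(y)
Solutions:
 f(y) = C1 + Integral(C2*airyai(-2^(2/3)*y/2) + C3*airybi(-2^(2/3)*y/2), y)


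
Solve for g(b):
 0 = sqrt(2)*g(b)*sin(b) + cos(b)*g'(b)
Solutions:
 g(b) = C1*cos(b)^(sqrt(2))


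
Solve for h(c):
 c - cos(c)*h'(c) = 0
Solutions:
 h(c) = C1 + Integral(c/cos(c), c)


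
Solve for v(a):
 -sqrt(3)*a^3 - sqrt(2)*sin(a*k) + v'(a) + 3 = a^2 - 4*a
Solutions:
 v(a) = C1 + sqrt(3)*a^4/4 + a^3/3 - 2*a^2 - 3*a - sqrt(2)*cos(a*k)/k


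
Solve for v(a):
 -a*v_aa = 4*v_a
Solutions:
 v(a) = C1 + C2/a^3


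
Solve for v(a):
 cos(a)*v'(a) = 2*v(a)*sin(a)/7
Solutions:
 v(a) = C1/cos(a)^(2/7)


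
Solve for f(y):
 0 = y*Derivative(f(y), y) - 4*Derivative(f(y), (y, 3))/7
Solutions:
 f(y) = C1 + Integral(C2*airyai(14^(1/3)*y/2) + C3*airybi(14^(1/3)*y/2), y)


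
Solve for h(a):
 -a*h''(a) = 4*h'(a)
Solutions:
 h(a) = C1 + C2/a^3


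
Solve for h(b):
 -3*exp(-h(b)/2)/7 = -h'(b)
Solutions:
 h(b) = 2*log(C1 + 3*b/14)


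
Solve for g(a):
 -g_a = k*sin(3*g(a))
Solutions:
 g(a) = -acos((-C1 - exp(6*a*k))/(C1 - exp(6*a*k)))/3 + 2*pi/3
 g(a) = acos((-C1 - exp(6*a*k))/(C1 - exp(6*a*k)))/3


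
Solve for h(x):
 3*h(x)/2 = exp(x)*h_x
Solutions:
 h(x) = C1*exp(-3*exp(-x)/2)


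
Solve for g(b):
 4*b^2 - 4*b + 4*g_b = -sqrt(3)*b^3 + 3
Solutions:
 g(b) = C1 - sqrt(3)*b^4/16 - b^3/3 + b^2/2 + 3*b/4


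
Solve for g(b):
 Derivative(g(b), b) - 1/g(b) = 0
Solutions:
 g(b) = -sqrt(C1 + 2*b)
 g(b) = sqrt(C1 + 2*b)


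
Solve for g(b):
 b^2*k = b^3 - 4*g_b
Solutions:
 g(b) = C1 + b^4/16 - b^3*k/12


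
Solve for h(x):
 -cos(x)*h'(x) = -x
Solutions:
 h(x) = C1 + Integral(x/cos(x), x)


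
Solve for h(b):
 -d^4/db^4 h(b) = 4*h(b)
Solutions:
 h(b) = (C1*sin(b) + C2*cos(b))*exp(-b) + (C3*sin(b) + C4*cos(b))*exp(b)


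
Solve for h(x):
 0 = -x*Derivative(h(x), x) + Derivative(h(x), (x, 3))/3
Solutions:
 h(x) = C1 + Integral(C2*airyai(3^(1/3)*x) + C3*airybi(3^(1/3)*x), x)


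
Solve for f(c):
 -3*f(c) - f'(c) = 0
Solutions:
 f(c) = C1*exp(-3*c)


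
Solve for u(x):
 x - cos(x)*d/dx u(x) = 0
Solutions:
 u(x) = C1 + Integral(x/cos(x), x)


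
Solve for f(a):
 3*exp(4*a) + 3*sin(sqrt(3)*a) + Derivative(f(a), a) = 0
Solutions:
 f(a) = C1 - 3*exp(4*a)/4 + sqrt(3)*cos(sqrt(3)*a)


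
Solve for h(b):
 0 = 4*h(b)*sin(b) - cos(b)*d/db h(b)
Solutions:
 h(b) = C1/cos(b)^4


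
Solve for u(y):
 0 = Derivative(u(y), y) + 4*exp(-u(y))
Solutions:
 u(y) = log(C1 - 4*y)


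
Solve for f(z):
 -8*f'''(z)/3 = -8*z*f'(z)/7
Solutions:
 f(z) = C1 + Integral(C2*airyai(3^(1/3)*7^(2/3)*z/7) + C3*airybi(3^(1/3)*7^(2/3)*z/7), z)


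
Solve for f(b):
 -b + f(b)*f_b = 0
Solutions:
 f(b) = -sqrt(C1 + b^2)
 f(b) = sqrt(C1 + b^2)


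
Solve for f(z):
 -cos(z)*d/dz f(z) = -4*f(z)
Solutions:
 f(z) = C1*(sin(z)^2 + 2*sin(z) + 1)/(sin(z)^2 - 2*sin(z) + 1)


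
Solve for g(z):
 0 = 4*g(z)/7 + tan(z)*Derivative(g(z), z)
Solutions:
 g(z) = C1/sin(z)^(4/7)


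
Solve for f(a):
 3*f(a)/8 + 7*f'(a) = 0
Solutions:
 f(a) = C1*exp(-3*a/56)


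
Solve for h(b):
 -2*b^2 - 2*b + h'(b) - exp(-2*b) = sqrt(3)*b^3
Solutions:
 h(b) = C1 + sqrt(3)*b^4/4 + 2*b^3/3 + b^2 - exp(-2*b)/2


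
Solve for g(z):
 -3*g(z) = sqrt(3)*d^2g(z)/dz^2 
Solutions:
 g(z) = C1*sin(3^(1/4)*z) + C2*cos(3^(1/4)*z)


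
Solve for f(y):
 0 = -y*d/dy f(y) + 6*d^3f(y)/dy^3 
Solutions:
 f(y) = C1 + Integral(C2*airyai(6^(2/3)*y/6) + C3*airybi(6^(2/3)*y/6), y)


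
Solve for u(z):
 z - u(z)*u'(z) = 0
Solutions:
 u(z) = -sqrt(C1 + z^2)
 u(z) = sqrt(C1 + z^2)


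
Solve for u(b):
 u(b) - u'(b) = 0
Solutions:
 u(b) = C1*exp(b)


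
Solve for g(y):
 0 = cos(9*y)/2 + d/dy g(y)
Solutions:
 g(y) = C1 - sin(9*y)/18


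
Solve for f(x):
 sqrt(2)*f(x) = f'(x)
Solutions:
 f(x) = C1*exp(sqrt(2)*x)


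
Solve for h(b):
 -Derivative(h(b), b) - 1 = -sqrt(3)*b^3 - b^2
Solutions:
 h(b) = C1 + sqrt(3)*b^4/4 + b^3/3 - b


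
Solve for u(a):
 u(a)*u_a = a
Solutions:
 u(a) = -sqrt(C1 + a^2)
 u(a) = sqrt(C1 + a^2)


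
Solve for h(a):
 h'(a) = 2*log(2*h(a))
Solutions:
 -Integral(1/(log(_y) + log(2)), (_y, h(a)))/2 = C1 - a


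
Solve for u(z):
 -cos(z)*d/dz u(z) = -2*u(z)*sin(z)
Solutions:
 u(z) = C1/cos(z)^2


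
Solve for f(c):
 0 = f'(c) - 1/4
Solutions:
 f(c) = C1 + c/4


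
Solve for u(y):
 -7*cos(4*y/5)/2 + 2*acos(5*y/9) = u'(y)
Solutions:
 u(y) = C1 + 2*y*acos(5*y/9) - 2*sqrt(81 - 25*y^2)/5 - 35*sin(4*y/5)/8


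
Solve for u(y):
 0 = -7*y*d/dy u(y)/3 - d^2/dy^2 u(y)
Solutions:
 u(y) = C1 + C2*erf(sqrt(42)*y/6)


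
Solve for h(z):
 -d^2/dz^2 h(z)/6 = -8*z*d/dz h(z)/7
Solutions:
 h(z) = C1 + C2*erfi(2*sqrt(42)*z/7)


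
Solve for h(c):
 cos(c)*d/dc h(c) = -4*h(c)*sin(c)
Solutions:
 h(c) = C1*cos(c)^4


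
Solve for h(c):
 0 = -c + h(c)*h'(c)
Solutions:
 h(c) = -sqrt(C1 + c^2)
 h(c) = sqrt(C1 + c^2)


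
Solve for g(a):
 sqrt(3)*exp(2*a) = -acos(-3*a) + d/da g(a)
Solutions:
 g(a) = C1 + a*acos(-3*a) + sqrt(1 - 9*a^2)/3 + sqrt(3)*exp(2*a)/2


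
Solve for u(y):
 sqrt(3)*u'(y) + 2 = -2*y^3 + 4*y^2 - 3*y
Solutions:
 u(y) = C1 - sqrt(3)*y^4/6 + 4*sqrt(3)*y^3/9 - sqrt(3)*y^2/2 - 2*sqrt(3)*y/3


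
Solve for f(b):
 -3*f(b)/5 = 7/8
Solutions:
 f(b) = -35/24


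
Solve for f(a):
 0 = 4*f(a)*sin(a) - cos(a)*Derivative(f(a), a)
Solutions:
 f(a) = C1/cos(a)^4


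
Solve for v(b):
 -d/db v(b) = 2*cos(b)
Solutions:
 v(b) = C1 - 2*sin(b)


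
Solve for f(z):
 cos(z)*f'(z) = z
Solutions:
 f(z) = C1 + Integral(z/cos(z), z)


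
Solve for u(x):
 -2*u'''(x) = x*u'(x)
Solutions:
 u(x) = C1 + Integral(C2*airyai(-2^(2/3)*x/2) + C3*airybi(-2^(2/3)*x/2), x)


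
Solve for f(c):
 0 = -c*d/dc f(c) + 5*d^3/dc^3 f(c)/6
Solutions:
 f(c) = C1 + Integral(C2*airyai(5^(2/3)*6^(1/3)*c/5) + C3*airybi(5^(2/3)*6^(1/3)*c/5), c)


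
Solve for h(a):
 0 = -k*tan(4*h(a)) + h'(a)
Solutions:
 h(a) = -asin(C1*exp(4*a*k))/4 + pi/4
 h(a) = asin(C1*exp(4*a*k))/4


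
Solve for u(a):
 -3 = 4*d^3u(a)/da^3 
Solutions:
 u(a) = C1 + C2*a + C3*a^2 - a^3/8


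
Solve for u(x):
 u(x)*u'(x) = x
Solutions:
 u(x) = -sqrt(C1 + x^2)
 u(x) = sqrt(C1 + x^2)


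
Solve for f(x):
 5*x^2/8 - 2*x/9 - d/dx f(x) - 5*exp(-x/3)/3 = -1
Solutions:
 f(x) = C1 + 5*x^3/24 - x^2/9 + x + 5*exp(-x/3)


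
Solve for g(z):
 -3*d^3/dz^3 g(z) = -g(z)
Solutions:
 g(z) = C3*exp(3^(2/3)*z/3) + (C1*sin(3^(1/6)*z/2) + C2*cos(3^(1/6)*z/2))*exp(-3^(2/3)*z/6)


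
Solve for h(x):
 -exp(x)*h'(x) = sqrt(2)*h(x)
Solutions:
 h(x) = C1*exp(sqrt(2)*exp(-x))
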